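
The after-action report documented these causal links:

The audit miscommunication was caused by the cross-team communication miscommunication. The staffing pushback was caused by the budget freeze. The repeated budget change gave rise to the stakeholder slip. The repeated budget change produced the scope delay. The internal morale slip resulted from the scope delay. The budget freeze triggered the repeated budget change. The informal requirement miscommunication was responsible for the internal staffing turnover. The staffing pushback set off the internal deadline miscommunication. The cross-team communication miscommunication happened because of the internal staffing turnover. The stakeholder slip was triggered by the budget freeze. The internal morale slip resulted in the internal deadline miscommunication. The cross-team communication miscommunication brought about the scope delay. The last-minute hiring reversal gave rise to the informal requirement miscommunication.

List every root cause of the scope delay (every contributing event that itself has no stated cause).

Tracing upstream from the scope delay: the scope delay ← the repeated budget change ← the budget freeze.
A separate upstream branch: the scope delay ← the cross-team communication miscommunication ← the internal staffing turnover ← the informal requirement miscommunication ← the last-minute hiring reversal.
Each of those chain origins has no stated cause.

the budget freeze, the last-minute hiring reversal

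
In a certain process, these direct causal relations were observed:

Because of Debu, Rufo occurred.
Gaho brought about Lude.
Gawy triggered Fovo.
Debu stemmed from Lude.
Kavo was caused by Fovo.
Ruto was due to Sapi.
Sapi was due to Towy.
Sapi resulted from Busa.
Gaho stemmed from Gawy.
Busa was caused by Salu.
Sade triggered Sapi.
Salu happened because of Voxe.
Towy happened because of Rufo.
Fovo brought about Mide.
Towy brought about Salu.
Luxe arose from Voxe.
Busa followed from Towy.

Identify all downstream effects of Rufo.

Busa, Ruto, Salu, Sapi, Towy

Direct effects: Towy.
2 steps out: Salu, Busa, Sapi.
3 steps out: Ruto.
Not reachable from it: Gawy, Gaho, Fovo, Mide, Lude, Debu, Voxe, Kavo, Luxe, Sade.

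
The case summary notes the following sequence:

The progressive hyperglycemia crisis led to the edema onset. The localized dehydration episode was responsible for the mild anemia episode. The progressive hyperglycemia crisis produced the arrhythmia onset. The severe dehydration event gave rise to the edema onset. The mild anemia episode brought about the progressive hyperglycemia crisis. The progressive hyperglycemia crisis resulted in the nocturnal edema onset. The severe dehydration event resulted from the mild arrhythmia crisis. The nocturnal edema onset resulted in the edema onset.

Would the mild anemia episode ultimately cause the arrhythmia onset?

Yes

There is a causal chain: the mild anemia episode → the progressive hyperglycemia crisis → the arrhythmia onset.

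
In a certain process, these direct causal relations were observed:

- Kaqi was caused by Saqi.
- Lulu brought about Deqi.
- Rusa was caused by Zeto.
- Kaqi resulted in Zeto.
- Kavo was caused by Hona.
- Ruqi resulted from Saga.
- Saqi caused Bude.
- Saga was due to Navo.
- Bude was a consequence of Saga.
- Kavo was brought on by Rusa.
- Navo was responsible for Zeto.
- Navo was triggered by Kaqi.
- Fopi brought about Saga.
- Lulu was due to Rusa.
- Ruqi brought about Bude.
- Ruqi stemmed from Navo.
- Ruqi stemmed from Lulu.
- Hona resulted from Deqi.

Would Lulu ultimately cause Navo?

Lulu leads to Deqi, Hona, Kavo, Ruqi, Bude; Navo is not among them.

No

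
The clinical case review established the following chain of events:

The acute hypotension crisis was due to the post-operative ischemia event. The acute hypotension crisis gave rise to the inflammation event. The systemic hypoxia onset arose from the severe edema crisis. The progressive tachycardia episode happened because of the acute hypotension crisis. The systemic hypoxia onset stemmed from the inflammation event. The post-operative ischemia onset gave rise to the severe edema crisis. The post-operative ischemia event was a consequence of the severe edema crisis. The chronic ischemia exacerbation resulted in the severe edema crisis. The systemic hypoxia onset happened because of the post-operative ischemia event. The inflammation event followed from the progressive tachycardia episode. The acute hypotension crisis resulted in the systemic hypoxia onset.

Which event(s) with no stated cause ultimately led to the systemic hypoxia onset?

Tracing upstream from the systemic hypoxia onset: the systemic hypoxia onset ← the severe edema crisis ← the post-operative ischemia onset.
A separate upstream branch: the systemic hypoxia onset ← the severe edema crisis ← the chronic ischemia exacerbation.
Each of those chain origins has no stated cause.

the chronic ischemia exacerbation, the post-operative ischemia onset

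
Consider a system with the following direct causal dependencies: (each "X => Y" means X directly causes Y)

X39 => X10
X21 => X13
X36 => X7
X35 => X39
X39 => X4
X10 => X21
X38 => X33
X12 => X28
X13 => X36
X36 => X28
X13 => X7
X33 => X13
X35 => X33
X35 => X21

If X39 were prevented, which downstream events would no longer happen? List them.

X10, X4

Downstream of X39: X4, X10, X21, X13, X36, X7, X28.
Of those, still caused via another path: X21, X13, X36, X7, X28.
The remainder have no surviving cause.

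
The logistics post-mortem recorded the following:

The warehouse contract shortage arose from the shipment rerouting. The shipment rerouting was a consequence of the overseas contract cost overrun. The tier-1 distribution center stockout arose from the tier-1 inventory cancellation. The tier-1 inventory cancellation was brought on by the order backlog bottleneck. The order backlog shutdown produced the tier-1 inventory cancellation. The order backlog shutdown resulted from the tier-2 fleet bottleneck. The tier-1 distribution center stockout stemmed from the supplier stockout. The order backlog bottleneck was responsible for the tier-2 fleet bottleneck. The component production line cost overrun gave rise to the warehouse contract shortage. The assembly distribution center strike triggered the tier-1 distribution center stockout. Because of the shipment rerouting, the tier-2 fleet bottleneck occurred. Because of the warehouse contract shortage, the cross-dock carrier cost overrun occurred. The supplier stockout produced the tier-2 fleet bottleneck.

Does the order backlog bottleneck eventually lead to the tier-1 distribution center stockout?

Yes

There is a causal chain: the order backlog bottleneck → the tier-1 inventory cancellation → the tier-1 distribution center stockout.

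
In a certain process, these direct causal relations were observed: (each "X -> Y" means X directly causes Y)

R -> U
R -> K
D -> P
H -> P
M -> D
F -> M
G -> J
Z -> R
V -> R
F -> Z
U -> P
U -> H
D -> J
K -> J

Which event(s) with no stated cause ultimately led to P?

Tracing upstream from P: P ← D ← M ← F.
A separate upstream branch: P ← U ← R ← V.
Each of those chain origins has no stated cause.

F, V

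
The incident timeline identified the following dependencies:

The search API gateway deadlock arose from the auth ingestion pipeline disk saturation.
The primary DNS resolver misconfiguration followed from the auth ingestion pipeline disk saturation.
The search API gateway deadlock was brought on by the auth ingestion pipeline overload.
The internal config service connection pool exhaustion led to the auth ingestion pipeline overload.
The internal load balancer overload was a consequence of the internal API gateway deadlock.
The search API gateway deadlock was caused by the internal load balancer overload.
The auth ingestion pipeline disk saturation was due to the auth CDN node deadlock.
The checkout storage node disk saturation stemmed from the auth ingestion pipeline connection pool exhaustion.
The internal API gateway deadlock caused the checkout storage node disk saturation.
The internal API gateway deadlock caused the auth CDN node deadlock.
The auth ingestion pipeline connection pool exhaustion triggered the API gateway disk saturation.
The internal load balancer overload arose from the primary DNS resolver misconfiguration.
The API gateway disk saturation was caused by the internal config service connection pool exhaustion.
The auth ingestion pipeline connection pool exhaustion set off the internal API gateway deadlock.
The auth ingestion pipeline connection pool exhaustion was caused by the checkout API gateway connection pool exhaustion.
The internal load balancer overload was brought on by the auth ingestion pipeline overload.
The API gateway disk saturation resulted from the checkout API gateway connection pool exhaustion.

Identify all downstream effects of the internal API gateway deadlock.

the auth CDN node deadlock, the auth ingestion pipeline disk saturation, the checkout storage node disk saturation, the internal load balancer overload, the primary DNS resolver misconfiguration, the search API gateway deadlock

Direct effects: the checkout storage node disk saturation, the auth CDN node deadlock, the internal load balancer overload.
2 steps out: the auth ingestion pipeline disk saturation, the search API gateway deadlock.
3 steps out: the primary DNS resolver misconfiguration.
Not reachable from it: the internal config service connection pool exhaustion, the checkout API gateway connection pool exhaustion, the auth ingestion pipeline connection pool exhaustion, the API gateway disk saturation, the auth ingestion pipeline overload.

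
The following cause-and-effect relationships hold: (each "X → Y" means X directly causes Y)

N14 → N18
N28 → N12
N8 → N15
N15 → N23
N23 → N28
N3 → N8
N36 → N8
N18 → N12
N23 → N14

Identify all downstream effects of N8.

Direct effects: N15.
2 steps out: N23.
3 steps out: N28, N14.
4 steps out: N18, N12.
Not reachable from it: N36, N3.

N12, N14, N15, N18, N23, N28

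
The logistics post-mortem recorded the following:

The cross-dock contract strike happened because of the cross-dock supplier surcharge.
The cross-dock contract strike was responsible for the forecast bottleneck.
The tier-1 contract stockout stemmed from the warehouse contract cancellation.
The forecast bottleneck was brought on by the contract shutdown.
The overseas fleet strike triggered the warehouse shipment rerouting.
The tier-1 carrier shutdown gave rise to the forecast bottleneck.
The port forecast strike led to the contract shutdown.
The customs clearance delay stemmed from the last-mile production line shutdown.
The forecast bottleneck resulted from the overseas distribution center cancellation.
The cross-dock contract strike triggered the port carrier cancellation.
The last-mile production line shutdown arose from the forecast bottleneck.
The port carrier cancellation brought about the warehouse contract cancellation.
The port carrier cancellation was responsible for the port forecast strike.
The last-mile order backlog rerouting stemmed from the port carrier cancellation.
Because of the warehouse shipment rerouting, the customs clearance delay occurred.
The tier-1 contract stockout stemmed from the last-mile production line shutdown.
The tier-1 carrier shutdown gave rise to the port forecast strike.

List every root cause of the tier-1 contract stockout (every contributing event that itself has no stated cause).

the cross-dock supplier surcharge, the overseas distribution center cancellation, the tier-1 carrier shutdown

Tracing upstream from the tier-1 contract stockout: the tier-1 contract stockout ← the last-mile production line shutdown ← the forecast bottleneck ← the cross-dock contract strike ← the cross-dock supplier surcharge.
A separate upstream branch: the tier-1 contract stockout ← the last-mile production line shutdown ← the forecast bottleneck ← the overseas distribution center cancellation.
A separate upstream branch: the tier-1 contract stockout ← the last-mile production line shutdown ← the forecast bottleneck ← the tier-1 carrier shutdown.
Each of those chain origins has no stated cause.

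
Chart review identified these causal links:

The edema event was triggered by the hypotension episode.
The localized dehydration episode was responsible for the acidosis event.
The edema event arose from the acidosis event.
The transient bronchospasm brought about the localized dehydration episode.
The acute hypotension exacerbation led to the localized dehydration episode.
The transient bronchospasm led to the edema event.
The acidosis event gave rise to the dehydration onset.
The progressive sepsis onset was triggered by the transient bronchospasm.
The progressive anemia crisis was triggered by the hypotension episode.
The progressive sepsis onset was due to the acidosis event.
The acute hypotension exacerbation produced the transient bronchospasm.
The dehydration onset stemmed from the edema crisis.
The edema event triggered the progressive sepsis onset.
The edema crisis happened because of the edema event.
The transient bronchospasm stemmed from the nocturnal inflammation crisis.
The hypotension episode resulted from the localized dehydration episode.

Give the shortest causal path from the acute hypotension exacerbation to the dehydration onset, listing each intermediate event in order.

the acute hypotension exacerbation → the localized dehydration episode
the localized dehydration episode → the acidosis event
the acidosis event → the dehydration onset
Length: 3 steps.

the acute hypotension exacerbation → the localized dehydration episode → the acidosis event → the dehydration onset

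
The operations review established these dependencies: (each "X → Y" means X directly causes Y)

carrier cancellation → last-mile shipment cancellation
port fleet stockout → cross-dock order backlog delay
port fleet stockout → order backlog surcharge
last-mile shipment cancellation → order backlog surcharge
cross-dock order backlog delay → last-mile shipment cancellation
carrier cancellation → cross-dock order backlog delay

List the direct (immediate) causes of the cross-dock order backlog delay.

the carrier cancellation, the port fleet stockout

the carrier cancellation, the port fleet stockout → the cross-dock order backlog delay with nothing further upstream stated.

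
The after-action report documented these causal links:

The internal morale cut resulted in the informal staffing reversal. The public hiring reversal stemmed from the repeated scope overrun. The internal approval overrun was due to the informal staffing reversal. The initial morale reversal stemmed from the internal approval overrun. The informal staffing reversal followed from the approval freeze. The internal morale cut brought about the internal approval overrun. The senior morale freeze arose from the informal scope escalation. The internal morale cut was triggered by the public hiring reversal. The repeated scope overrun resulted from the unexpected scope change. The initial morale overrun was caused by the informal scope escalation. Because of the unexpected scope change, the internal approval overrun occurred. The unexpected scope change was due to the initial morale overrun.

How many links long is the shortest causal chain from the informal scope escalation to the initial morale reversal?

Shortest chain: the informal scope escalation → the initial morale overrun → the unexpected scope change → the internal approval overrun → the initial morale reversal.

4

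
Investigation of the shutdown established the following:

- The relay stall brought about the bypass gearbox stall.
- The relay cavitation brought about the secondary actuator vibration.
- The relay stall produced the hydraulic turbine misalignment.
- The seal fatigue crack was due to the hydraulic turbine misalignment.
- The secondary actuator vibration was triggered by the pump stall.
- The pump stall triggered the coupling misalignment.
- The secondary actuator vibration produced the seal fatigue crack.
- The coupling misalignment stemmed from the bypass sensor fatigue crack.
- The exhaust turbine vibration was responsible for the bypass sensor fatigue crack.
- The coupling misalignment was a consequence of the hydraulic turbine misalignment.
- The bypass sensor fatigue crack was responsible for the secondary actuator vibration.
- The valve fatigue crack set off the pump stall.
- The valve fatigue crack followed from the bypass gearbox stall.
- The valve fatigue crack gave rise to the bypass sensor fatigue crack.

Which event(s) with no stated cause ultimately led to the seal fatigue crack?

Tracing upstream from the seal fatigue crack: the seal fatigue crack ← the hydraulic turbine misalignment ← the relay stall.
A separate upstream branch: the seal fatigue crack ← the secondary actuator vibration ← the bypass sensor fatigue crack ← the exhaust turbine vibration.
A separate upstream branch: the seal fatigue crack ← the secondary actuator vibration ← the relay cavitation.
Each of those chain origins has no stated cause.

the exhaust turbine vibration, the relay cavitation, the relay stall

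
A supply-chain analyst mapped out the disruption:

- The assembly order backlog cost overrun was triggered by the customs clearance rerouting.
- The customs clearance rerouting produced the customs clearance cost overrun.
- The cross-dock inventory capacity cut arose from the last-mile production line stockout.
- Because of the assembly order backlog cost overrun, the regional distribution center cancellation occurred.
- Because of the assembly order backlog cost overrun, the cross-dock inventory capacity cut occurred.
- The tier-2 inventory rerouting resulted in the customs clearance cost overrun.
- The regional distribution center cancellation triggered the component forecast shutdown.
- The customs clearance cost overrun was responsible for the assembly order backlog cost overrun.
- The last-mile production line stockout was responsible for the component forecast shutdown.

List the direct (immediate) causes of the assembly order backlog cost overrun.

Upstream contributors include the tier-2 inventory rerouting, but only the customs clearance cost overrun, the customs clearance rerouting feed directly into the assembly order backlog cost overrun.

the customs clearance cost overrun, the customs clearance rerouting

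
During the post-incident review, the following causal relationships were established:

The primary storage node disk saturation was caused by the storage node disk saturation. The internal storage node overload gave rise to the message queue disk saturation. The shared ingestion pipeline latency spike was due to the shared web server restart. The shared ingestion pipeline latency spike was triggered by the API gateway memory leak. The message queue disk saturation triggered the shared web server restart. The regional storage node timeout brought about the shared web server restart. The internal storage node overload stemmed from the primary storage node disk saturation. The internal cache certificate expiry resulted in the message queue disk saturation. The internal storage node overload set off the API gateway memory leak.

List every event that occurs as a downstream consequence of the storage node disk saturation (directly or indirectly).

the API gateway memory leak, the internal storage node overload, the message queue disk saturation, the primary storage node disk saturation, the shared ingestion pipeline latency spike, the shared web server restart

Direct effects: the primary storage node disk saturation.
2 steps out: the internal storage node overload.
3 steps out: the message queue disk saturation, the API gateway memory leak.
4 steps out: the shared web server restart, the shared ingestion pipeline latency spike.
Not reachable from it: the regional storage node timeout, the internal cache certificate expiry.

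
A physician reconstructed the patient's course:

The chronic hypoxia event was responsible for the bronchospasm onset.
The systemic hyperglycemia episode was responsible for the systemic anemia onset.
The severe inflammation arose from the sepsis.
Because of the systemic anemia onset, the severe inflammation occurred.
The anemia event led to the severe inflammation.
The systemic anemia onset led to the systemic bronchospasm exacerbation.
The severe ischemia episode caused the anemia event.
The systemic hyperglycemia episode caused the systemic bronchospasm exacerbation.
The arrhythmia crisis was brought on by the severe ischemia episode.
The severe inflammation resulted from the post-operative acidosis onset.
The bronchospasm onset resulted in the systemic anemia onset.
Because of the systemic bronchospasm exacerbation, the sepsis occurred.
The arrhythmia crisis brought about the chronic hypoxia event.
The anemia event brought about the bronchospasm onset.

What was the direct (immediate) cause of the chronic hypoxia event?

the arrhythmia crisis

Upstream contributors include the severe ischemia episode, but only the arrhythmia crisis feeds directly into the chronic hypoxia event.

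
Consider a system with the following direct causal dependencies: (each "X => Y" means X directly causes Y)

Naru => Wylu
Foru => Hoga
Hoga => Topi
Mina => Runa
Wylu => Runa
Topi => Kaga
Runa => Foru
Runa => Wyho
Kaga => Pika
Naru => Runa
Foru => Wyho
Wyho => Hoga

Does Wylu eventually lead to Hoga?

There is a causal chain: Wylu → Runa → Foru → Hoga.

Yes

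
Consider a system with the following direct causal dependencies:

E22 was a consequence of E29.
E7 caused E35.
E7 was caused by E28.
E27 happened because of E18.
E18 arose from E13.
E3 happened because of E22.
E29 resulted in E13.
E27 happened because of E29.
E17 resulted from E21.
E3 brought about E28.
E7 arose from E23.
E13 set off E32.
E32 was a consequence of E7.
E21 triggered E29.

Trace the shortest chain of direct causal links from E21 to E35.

E21 → E29 → E22 → E3 → E28 → E7 → E35

E21 → E29
E29 → E22
E22 → E3
E3 → E28
E28 → E7
E7 → E35
Length: 6 steps.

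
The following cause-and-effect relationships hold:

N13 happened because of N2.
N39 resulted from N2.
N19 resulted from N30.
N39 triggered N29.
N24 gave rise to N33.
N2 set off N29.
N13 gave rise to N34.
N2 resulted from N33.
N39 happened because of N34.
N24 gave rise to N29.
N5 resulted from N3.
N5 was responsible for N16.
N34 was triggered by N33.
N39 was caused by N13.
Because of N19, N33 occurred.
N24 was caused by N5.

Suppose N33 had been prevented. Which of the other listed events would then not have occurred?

Downstream of N33: N2, N13, N34, N39, N29.
Of those, still caused via another path: N29.
The remainder have no surviving cause.

N13, N2, N34, N39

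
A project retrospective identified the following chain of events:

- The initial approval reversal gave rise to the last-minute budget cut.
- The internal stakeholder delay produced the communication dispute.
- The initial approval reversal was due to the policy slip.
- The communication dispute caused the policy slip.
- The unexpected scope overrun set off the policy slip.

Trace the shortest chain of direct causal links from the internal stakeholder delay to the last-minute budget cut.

the internal stakeholder delay → the communication dispute
the communication dispute → the policy slip
the policy slip → the initial approval reversal
the initial approval reversal → the last-minute budget cut
Length: 4 steps.

the internal stakeholder delay → the communication dispute → the policy slip → the initial approval reversal → the last-minute budget cut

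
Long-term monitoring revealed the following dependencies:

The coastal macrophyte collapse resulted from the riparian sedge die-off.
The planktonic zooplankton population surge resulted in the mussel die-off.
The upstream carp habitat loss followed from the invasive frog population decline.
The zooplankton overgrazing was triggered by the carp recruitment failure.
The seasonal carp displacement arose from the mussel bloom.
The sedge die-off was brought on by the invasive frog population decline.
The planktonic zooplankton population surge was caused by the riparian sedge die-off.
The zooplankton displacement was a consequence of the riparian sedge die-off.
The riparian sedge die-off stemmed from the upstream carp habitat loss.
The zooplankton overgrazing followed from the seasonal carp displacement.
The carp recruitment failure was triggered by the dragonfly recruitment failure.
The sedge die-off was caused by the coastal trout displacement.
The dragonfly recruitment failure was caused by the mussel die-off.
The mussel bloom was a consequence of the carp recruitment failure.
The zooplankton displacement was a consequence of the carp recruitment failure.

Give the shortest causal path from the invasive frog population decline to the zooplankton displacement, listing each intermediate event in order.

the invasive frog population decline → the upstream carp habitat loss → the riparian sedge die-off → the zooplankton displacement

the invasive frog population decline → the upstream carp habitat loss
the upstream carp habitat loss → the riparian sedge die-off
the riparian sedge die-off → the zooplankton displacement
Length: 3 steps.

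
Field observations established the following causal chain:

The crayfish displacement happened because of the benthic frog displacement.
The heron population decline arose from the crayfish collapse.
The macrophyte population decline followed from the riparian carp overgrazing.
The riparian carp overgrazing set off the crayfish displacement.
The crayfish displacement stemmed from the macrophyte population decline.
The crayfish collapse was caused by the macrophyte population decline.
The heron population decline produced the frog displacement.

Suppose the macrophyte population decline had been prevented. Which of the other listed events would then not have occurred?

the crayfish collapse, the frog displacement, the heron population decline

Downstream of the macrophyte population decline: the crayfish collapse, the crayfish displacement, the heron population decline, the frog displacement.
Of those, still caused via another path: the crayfish displacement.
The remainder have no surviving cause.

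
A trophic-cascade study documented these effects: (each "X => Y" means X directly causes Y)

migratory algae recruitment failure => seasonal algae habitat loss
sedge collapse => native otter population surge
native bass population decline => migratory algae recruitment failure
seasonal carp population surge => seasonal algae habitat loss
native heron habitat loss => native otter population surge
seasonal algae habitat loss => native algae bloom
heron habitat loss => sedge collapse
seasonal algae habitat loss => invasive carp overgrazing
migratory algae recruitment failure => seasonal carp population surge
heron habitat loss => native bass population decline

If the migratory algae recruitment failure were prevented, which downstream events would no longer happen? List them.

the invasive carp overgrazing, the native algae bloom, the seasonal algae habitat loss, the seasonal carp population surge

Downstream of the migratory algae recruitment failure: the seasonal carp population surge, the seasonal algae habitat loss, the invasive carp overgrazing, the native algae bloom.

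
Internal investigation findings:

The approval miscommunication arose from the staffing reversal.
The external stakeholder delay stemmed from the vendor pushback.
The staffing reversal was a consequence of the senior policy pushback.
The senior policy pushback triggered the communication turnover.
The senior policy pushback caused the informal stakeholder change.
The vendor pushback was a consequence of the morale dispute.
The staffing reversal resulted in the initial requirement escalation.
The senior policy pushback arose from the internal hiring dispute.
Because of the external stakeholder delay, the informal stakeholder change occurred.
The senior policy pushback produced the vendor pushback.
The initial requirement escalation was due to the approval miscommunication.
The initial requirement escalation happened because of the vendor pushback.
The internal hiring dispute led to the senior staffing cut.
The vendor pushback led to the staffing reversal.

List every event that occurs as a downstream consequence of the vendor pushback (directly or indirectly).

Direct effects: the staffing reversal, the external stakeholder delay, the initial requirement escalation.
2 steps out: the informal stakeholder change, the approval miscommunication.
Not reachable from it: the internal hiring dispute, the senior policy pushback, the senior staffing cut, the communication turnover, the morale dispute.

the approval miscommunication, the external stakeholder delay, the informal stakeholder change, the initial requirement escalation, the staffing reversal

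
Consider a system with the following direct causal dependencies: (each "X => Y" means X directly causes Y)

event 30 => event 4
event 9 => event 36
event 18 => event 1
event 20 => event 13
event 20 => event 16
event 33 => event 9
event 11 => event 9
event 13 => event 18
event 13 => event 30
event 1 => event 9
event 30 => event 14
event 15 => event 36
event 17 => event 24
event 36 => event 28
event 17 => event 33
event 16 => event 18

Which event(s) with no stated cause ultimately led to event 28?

event 11, event 15, event 17, event 20

Tracing upstream from event 28: event 28 ← event 36 ← event 9 ← event 1 ← event 18 ← event 16 ← event 20.
A separate upstream branch: event 28 ← event 36 ← event 9 ← event 33 ← event 17.
A separate upstream branch: event 28 ← event 36 ← event 15.
A separate upstream branch: event 28 ← event 36 ← event 9 ← event 11.
Each of those chain origins has no stated cause.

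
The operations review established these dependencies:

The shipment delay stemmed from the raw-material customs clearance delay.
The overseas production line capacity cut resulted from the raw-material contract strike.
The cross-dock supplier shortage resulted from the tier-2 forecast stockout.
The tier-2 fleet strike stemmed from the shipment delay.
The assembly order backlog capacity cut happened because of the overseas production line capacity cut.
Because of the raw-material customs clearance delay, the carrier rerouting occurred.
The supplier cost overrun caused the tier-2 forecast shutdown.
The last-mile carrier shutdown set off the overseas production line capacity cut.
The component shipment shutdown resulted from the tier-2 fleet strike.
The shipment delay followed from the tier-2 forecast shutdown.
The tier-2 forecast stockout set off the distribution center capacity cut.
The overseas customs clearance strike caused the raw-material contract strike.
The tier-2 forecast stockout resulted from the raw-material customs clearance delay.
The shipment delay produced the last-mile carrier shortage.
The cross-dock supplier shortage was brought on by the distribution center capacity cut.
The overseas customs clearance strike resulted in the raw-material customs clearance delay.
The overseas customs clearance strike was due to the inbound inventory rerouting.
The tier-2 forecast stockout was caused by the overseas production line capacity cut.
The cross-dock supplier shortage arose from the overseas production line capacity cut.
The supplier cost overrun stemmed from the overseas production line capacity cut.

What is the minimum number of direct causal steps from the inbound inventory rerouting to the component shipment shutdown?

5

Shortest chain: the inbound inventory rerouting → the overseas customs clearance strike → the raw-material customs clearance delay → the shipment delay → the tier-2 fleet strike → the component shipment shutdown.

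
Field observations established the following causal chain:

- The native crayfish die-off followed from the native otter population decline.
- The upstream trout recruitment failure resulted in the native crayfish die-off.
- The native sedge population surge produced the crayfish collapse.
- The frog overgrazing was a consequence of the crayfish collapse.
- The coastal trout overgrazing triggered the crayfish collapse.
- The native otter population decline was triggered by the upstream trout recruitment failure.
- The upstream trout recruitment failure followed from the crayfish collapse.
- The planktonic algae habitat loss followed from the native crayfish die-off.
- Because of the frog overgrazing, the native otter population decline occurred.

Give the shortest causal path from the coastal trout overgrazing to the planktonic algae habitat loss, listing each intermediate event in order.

the coastal trout overgrazing → the crayfish collapse
the crayfish collapse → the upstream trout recruitment failure
the upstream trout recruitment failure → the native crayfish die-off
the native crayfish die-off → the planktonic algae habitat loss
Length: 4 steps.

the coastal trout overgrazing → the crayfish collapse → the upstream trout recruitment failure → the native crayfish die-off → the planktonic algae habitat loss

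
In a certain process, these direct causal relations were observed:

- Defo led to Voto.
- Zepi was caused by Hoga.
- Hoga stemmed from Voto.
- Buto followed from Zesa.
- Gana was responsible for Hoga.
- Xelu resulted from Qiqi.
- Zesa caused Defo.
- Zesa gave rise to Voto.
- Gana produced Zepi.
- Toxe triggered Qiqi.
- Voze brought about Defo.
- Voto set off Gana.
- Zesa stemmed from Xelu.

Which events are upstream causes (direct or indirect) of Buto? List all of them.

Qiqi, Toxe, Xelu, Zesa

Immediate cause of Buto: Zesa.
Further upstream: Toxe, Qiqi, Xelu.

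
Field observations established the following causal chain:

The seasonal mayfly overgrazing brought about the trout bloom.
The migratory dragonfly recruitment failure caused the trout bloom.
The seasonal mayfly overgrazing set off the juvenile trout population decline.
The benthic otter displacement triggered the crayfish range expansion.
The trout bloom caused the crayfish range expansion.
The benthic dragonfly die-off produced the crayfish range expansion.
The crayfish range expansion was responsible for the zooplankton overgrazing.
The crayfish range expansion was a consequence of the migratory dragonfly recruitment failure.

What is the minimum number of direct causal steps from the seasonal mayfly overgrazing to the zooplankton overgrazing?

Shortest chain: the seasonal mayfly overgrazing → the trout bloom → the crayfish range expansion → the zooplankton overgrazing.

3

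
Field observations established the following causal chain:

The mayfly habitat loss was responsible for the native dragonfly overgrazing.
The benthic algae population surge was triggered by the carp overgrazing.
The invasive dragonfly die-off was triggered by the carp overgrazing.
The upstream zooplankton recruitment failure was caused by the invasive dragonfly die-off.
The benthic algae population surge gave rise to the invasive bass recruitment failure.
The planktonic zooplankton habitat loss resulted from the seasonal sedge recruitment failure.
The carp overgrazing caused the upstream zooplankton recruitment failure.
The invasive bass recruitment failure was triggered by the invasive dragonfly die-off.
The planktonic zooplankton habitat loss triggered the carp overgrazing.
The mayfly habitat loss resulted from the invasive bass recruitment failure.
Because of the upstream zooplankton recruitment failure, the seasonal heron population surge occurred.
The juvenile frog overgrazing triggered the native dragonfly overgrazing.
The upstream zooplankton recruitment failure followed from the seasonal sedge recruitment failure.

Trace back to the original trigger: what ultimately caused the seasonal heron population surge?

the seasonal sedge recruitment failure

Tracing upstream from the seasonal heron population surge: the seasonal heron population surge ← the upstream zooplankton recruitment failure ← the seasonal sedge recruitment failure.
The seasonal sedge recruitment failure has no stated cause, so it is the root.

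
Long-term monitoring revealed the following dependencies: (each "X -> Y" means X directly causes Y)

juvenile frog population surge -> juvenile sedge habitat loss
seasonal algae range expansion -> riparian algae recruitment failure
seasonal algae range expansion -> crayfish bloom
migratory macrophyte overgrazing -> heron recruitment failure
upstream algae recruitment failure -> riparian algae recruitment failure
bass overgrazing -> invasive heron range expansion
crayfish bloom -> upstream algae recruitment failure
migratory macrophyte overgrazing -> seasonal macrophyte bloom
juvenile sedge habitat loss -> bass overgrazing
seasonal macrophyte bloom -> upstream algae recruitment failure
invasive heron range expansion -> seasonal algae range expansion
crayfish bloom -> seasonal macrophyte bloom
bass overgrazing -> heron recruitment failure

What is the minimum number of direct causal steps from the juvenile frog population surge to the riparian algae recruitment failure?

Shortest chain: the juvenile frog population surge → the juvenile sedge habitat loss → the bass overgrazing → the invasive heron range expansion → the seasonal algae range expansion → the riparian algae recruitment failure.

5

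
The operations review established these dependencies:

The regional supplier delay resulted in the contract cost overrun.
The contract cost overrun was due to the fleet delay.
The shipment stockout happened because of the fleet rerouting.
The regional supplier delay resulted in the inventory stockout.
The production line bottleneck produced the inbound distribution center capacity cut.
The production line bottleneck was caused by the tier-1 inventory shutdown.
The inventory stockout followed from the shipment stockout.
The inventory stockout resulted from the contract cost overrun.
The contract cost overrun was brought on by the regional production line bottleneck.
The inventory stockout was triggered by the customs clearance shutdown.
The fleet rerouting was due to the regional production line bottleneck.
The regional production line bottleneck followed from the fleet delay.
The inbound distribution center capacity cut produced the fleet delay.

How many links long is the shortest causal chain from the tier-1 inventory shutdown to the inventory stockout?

Shortest chain: the tier-1 inventory shutdown → the production line bottleneck → the inbound distribution center capacity cut → the fleet delay → the contract cost overrun → the inventory stockout.

5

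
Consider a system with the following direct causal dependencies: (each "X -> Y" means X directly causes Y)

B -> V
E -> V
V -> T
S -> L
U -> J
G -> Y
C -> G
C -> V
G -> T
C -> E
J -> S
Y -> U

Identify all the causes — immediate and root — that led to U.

Immediate cause of U: Y.
Further upstream: C, G.

C, G, Y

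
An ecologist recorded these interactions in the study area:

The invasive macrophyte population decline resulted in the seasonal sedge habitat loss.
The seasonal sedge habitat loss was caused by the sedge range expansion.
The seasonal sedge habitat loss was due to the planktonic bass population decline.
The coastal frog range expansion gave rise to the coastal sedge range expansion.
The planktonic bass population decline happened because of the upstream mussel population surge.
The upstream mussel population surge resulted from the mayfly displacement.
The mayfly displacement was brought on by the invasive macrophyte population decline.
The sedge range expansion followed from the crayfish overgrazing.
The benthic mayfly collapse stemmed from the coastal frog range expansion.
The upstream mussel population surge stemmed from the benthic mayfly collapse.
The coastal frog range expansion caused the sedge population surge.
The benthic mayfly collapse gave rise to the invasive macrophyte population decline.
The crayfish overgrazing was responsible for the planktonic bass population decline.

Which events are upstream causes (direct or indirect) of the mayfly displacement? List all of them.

the benthic mayfly collapse, the coastal frog range expansion, the invasive macrophyte population decline

Immediate cause of the mayfly displacement: the invasive macrophyte population decline.
Further upstream: the coastal frog range expansion, the benthic mayfly collapse.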